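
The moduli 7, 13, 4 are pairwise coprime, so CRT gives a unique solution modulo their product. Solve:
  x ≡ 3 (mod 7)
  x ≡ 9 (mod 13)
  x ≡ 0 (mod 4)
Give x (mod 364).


Moduli 7, 13, 4 are pairwise coprime; by CRT there is a unique solution modulo M = 7 · 13 · 4 = 364.
Solve pairwise, accumulating the modulus:
  Start with x ≡ 3 (mod 7).
  Combine with x ≡ 9 (mod 13): since gcd(7, 13) = 1, we get a unique residue mod 91.
    Write x = 3 + 7·t and substitute into x ≡ 9 (mod 13): 7·t ≡ 9 − 3 = 6 (mod 13).
    The inverse of 7 mod 13 is 2 (since 7·2 = 14 = 1·13 + 1), so t ≡ 2·6 = 12 ≡ 12 (mod 13).
    Then x = 3 + 7·12 = 87, valid modulo lcm(7, 13) = 91: x ≡ 87 (mod 91).
  Combine with x ≡ 0 (mod 4): since gcd(91, 4) = 1, we get a unique residue mod 364.
    Write x = 87 + 91·t and substitute into x ≡ 0 (mod 4): 91·t ≡ 0 − 87 = -87 (mod 4).
    Reduce coefficients mod 4: 3·t ≡ 1 (mod 4).
    The inverse of 3 mod 4 is 3 (since 3·3 = 9 = 2·4 + 1), so t ≡ 3·1 = 3 ≡ 3 (mod 4).
    Then x = 87 + 91·3 = 360, valid modulo lcm(91, 4) = 364: x ≡ 360 (mod 364).
Verify: 360 mod 7 = 3 ✓, 360 mod 13 = 9 ✓, 360 mod 4 = 0 ✓.

x ≡ 360 (mod 364).


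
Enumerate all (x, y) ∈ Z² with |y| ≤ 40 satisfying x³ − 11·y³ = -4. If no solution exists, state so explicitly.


The equation is x³ - 11y³ = -4. For fixed y, x³ = 11·y³ − 4, so a solution requires the RHS to be a perfect cube.
Strategy: iterate y from -40 to 40, compute RHS = 11·y³ − 4, and check whether it is a (positive or negative) perfect cube.
Check small values of y:
  y = 0: RHS = -4 is not a perfect cube.
  y = 1: RHS = 7 is not a perfect cube.
  y = -1: RHS = -15 is not a perfect cube.
  y = 2: RHS = 84 is not a perfect cube.
  y = -2: RHS = -92 is not a perfect cube.
  y = 3: RHS = 293 is not a perfect cube.
  y = -3: RHS = -301 is not a perfect cube.
Continuing the search up to |y| = 40 finds no solutions either.
No (x, y) in the scanned range satisfies the equation.

No integer solutions with |y| ≤ 40.


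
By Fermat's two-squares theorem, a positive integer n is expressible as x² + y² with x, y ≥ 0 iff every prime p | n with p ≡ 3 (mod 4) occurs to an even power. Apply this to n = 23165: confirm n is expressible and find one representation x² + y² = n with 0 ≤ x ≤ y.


Step 1: Factor n = 23165 = 5 · 41 · 113.
Step 2: Check the mod-4 condition on each prime factor: 5 ≡ 1 (mod 4), exponent 1; 41 ≡ 1 (mod 4), exponent 1; 113 ≡ 1 (mod 4), exponent 1.
All primes ≡ 3 (mod 4) appear to even exponent (or don't appear), so by the two-squares theorem n IS expressible as a sum of two squares.
Step 3: Build a representation. Here n = 5 · 41 · 113 is a product of primes ≡ 1 (mod 4). Each prime p ≡ 1 (mod 4) is itself a sum of two squares; find a² by testing p − a² for a perfect square:
  5: 5 − 1² = 4 = 2² ⇒ 5 = 1² + 2².
  41: 41 − 1² = 40, 41 − 2² = 37, 41 − 3² = 32, 41 − 4² = 25 = 5² ⇒ 41 = 4² + 5².
  113: 113 − 1² = 112, 113 − 2² = 109, 113 − 3² = 104, 113 − 4² = 97, 113 − 5² = 88, 113 − 6² = 77, 113 − 7² = 64 = 8² ⇒ 113 = 7² + 8².
  Combine using the Brahmagupta–Fibonacci identity (a² + b²)(c² + d²) = (ac − bd)² + (ad + bc)² = (ac + bd)² + (ad − bc)²:
  5 · 41 = 205: from (1² + 2²)(4² + 5²), take (1·4 − 2·5, 1·5 + 2·4) = (4 − 10, 5 + 8) = (-6, 13); dropping signs (only squares matter) gives (6, 13); check 6² + 13² = 36 + 169 = 205 ✓.
  205 · 113 = 23165: from (6² + 13²)(7² + 8²), take (6·7 − 13·8, 6·8 + 13·7) = (42 − 104, 48 + 91) = (-62, 139); dropping signs (only squares matter) gives (62, 139); check 62² + 139² = 3844 + 19321 = 23165 ✓.
Step 4: Order so x ≤ y and verify: 62² + 139² = 3844 + 19321 = 23165 = n. ✓

n = 23165 = 62² + 139² (one valid representation with x ≤ y).


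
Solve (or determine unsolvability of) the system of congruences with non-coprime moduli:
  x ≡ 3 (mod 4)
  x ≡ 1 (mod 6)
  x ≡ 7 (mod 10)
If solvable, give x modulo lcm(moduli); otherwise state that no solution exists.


Moduli 4, 6, 10 are not pairwise coprime, so CRT works modulo lcm(m_i) when all pairwise compatibility conditions hold.
Pairwise compatibility: gcd(m_i, m_j) must divide a_i - a_j for every pair.
Merge one congruence at a time:
  Start: x ≡ 3 (mod 4).
  Combine with x ≡ 1 (mod 6): gcd(4, 6) = 2; 1 - 3 = -2, which IS divisible by 2, so compatible.
    Write x = 3 + 4·t and substitute into x ≡ 1 (mod 6): 4·t ≡ 1 − 3 = -2 (mod 6).
    Divide the congruence (and modulus) by g = 2: 2·t ≡ -1 (mod 3).
    Reduce coefficients mod 3: 2·t ≡ 2 (mod 3).
    The inverse of 2 mod 3 is 2 (since 2·2 = 4 = 1·3 + 1), so t ≡ 2·2 = 4 ≡ 1 (mod 3).
    Then x = 3 + 4·1 = 7, valid modulo lcm(4, 6) = 12: x ≡ 7 (mod 12).
  Combine with x ≡ 7 (mod 10): gcd(12, 10) = 2; 7 - 7 = 0, which IS divisible by 2, so compatible.
    Write x = 7 + 12·t and substitute into x ≡ 7 (mod 10): 12·t ≡ 7 − 7 = 0 (mod 10).
    Divide the congruence (and modulus) by g = 2: 6·t ≡ 0 (mod 5).
    Reduce coefficients mod 5: 1·t ≡ 0 (mod 5).
    So t ≡ 0 (mod 5).
    Then x = 7 + 12·0 = 7, valid modulo lcm(12, 10) = 60: x ≡ 7 (mod 60).
Verify: 7 mod 4 = 3, 7 mod 6 = 1, 7 mod 10 = 7.

x ≡ 7 (mod 60).


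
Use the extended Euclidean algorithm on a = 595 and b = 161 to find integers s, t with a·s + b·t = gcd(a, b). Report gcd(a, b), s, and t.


Euclidean algorithm on (595, 161) — divide until remainder is 0:
  595 = 3 · 161 + 112
  161 = 1 · 112 + 49
  112 = 2 · 49 + 14
  49 = 3 · 14 + 7
  14 = 2 · 7 + 0
gcd(595, 161) = 7.
Track Bezout coefficients alongside the remainders: start with r₀ = 595 = a·1 + b·0 (s = 1, t = 0) and r₁ = 161 = a·0 + b·1 (s = 0, t = 1); each new remainder r_{k+1} = r_{k-1} − q_k·r_k inherits s_{k+1} = s_{k-1} − q_k·s_k, t_{k+1} = t_{k-1} − q_k·t_k, so r_k = a·s_k + b·t_k at every step:
  q = 3: r = 112, s = 1 − 3·0 = 1, t = 0 − 3·1 = -3  (check: 595·1 + 161·(-3) = 112)
  q = 1: r = 49, s = 0 − 1·1 = -1, t = 1 − 1·(-3) = 4  (check: 595·(-1) + 161·4 = 49)
  q = 2: r = 14, s = 1 − 2·(-1) = 3, t = -3 − 2·4 = -11  (check: 595·3 + 161·(-11) = 14)
  q = 3: r = 7, s = -1 − 3·3 = -10, t = 4 − 3·(-11) = 37  (check: 595·(-10) + 161·37 = 7)
The row with r = 7 (the gcd) gives the Bezout coefficients s = -10, t = 37.
Result: 595 · (-10) + 161 · (37) = 7.

gcd(595, 161) = 7; s = -10, t = 37 (check: 595·(-10) + 161·37 = 7).


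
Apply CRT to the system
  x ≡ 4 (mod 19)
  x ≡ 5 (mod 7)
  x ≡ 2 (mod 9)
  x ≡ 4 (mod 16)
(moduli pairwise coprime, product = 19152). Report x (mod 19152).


Product of moduli M = 19 · 7 · 9 · 16 = 19152.
Merge one congruence at a time:
  Start: x ≡ 4 (mod 19).
  Combine with x ≡ 5 (mod 7); new modulus lcm = 133.
    Write x = 4 + 19·t and substitute into x ≡ 5 (mod 7): 19·t ≡ 5 − 4 = 1 (mod 7).
    Reduce coefficients mod 7: 5·t ≡ 1 (mod 7).
    The inverse of 5 mod 7 is 3 (since 5·3 = 15 = 2·7 + 1), so t ≡ 3·1 = 3 ≡ 3 (mod 7).
    Then x = 4 + 19·3 = 61, valid modulo lcm(19, 7) = 133: x ≡ 61 (mod 133).
  Combine with x ≡ 2 (mod 9); new modulus lcm = 1197.
    Write x = 61 + 133·t and substitute into x ≡ 2 (mod 9): 133·t ≡ 2 − 61 = -59 (mod 9).
    Reduce coefficients mod 9: 7·t ≡ 4 (mod 9).
    The inverse of 7 mod 9 is 4 (since 7·4 = 28 = 3·9 + 1), so t ≡ 4·4 = 16 ≡ 7 (mod 9).
    Then x = 61 + 133·7 = 992, valid modulo lcm(133, 9) = 1197: x ≡ 992 (mod 1197).
  Combine with x ≡ 4 (mod 16); new modulus lcm = 19152.
    Write x = 992 + 1197·t and substitute into x ≡ 4 (mod 16): 1197·t ≡ 4 − 992 = -988 (mod 16).
    Reduce coefficients mod 16: 13·t ≡ 4 (mod 16).
    The inverse of 13 mod 16 is 5 (since 13·5 = 65 = 4·16 + 1), so t ≡ 5·4 = 20 ≡ 4 (mod 16).
    Then x = 992 + 1197·4 = 5780, valid modulo lcm(1197, 16) = 19152: x ≡ 5780 (mod 19152).
Verify against each original: 5780 mod 19 = 4, 5780 mod 7 = 5, 5780 mod 9 = 2, 5780 mod 16 = 4.

x ≡ 5780 (mod 19152).


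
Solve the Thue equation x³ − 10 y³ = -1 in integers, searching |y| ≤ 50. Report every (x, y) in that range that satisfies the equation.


The equation is x³ - 10y³ = -1. For fixed y, x³ = 10·y³ − 1, so a solution requires the RHS to be a perfect cube.
Strategy: iterate y from -50 to 50, compute RHS = 10·y³ − 1, and check whether it is a (positive or negative) perfect cube.
Check small values of y:
  y = 0: RHS = -1 = (-1)³ ⇒ x = -1 works.
  y = 1: RHS = 9 is not a perfect cube.
  y = -1: RHS = -11 is not a perfect cube.
  y = 2: RHS = 79 is not a perfect cube.
  y = -2: RHS = -81 is not a perfect cube.
  y = 3: RHS = 269 is not a perfect cube.
  y = -3: RHS = -271 is not a perfect cube.
Continuing the search up to |y| = 50 finds no further solutions beyond those listed.
Collected solutions: (-1, 0).

Solutions (with |y| ≤ 50): (-1, 0).


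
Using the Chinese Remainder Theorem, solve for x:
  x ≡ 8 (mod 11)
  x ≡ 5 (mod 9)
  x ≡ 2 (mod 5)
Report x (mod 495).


Moduli 11, 9, 5 are pairwise coprime; by CRT there is a unique solution modulo M = 11 · 9 · 5 = 495.
Solve pairwise, accumulating the modulus:
  Start with x ≡ 8 (mod 11).
  Combine with x ≡ 5 (mod 9): since gcd(11, 9) = 1, we get a unique residue mod 99.
    Write x = 8 + 11·t and substitute into x ≡ 5 (mod 9): 11·t ≡ 5 − 8 = -3 (mod 9).
    Reduce coefficients mod 9: 2·t ≡ 6 (mod 9).
    The inverse of 2 mod 9 is 5 (since 2·5 = 10 = 1·9 + 1), so t ≡ 5·6 = 30 ≡ 3 (mod 9).
    Then x = 8 + 11·3 = 41, valid modulo lcm(11, 9) = 99: x ≡ 41 (mod 99).
  Combine with x ≡ 2 (mod 5): since gcd(99, 5) = 1, we get a unique residue mod 495.
    Write x = 41 + 99·t and substitute into x ≡ 2 (mod 5): 99·t ≡ 2 − 41 = -39 (mod 5).
    Reduce coefficients mod 5: 4·t ≡ 1 (mod 5).
    The inverse of 4 mod 5 is 4 (since 4·4 = 16 = 3·5 + 1), so t ≡ 4·1 = 4 ≡ 4 (mod 5).
    Then x = 41 + 99·4 = 437, valid modulo lcm(99, 5) = 495: x ≡ 437 (mod 495).
Verify: 437 mod 11 = 8 ✓, 437 mod 9 = 5 ✓, 437 mod 5 = 2 ✓.

x ≡ 437 (mod 495).


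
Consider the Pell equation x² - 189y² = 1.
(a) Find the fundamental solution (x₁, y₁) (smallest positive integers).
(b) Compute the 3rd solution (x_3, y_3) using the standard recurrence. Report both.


Step 1: Find the fundamental solution (x₁, y₁) of x² - 189y² = 1.
  Expand √189 as a continued fraction. a₀ = ⌊√189⌋ = 13; iterate m_{k+1} = d_k·a_k − m_k, d_{k+1} = (189 − m_{k+1}²)/d_k, a_{k+1} = ⌊(a₀ + m_{k+1})/d_{k+1}⌋ (starting m₀ = 0, d₀ = 1), with convergents p_k = a_k·p_{k-1} + p_{k-2}, q_k = a_k·q_{k-1} + q_{k-2} (p₋₁ = 1, q₋₁ = 0):
  k = 0: a₀ = 13; p₀/q₀ = 13/1; p₀² − 189·q₀² = 169 − 189 = -20.
  k = 1: m = 13, d = 20, a = ⌊(13 + 13)/20⌋ = 1; p/q = (1·13 + 1)/(1·1 + 0) = 14/1; p² − 189·q² = 196 − 189 = 7.
  k = 2: m = 7, d = 7, a = ⌊(13 + 7)/7⌋ = 2; p/q = (2·14 + 13)/(2·1 + 1) = 41/3; p² − 189·q² = 1681 − 1701 = -20.
  k = 3: m = 7, d = 20, a = ⌊(13 + 7)/20⌋ = 1; p/q = (1·41 + 14)/(1·3 + 1) = 55/4; p² − 189·q² = 3025 − 3024 = 1.
  The first convergent with p² − 189·q² = 1 gives the fundamental solution (x₁, y₁) = (55, 4).
Step 2: Apply the recurrence (x_{n+1}, y_{n+1}) = (x₁x_n + 189y₁y_n, x₁y_n + y₁x_n) repeatedly.
  From (x_1, y_1) = (55, 4): x_2 = 55·55 + 189·4·4 = 6049; y_2 = 55·4 + 4·55 = 440.
  From (x_2, y_2) = (6049, 440): x_3 = 55·6049 + 189·4·440 = 665335; y_3 = 55·440 + 4·6049 = 48396.
Step 3: Verify x_3² - 189·y_3² = 442670662225 - 442670662224 = 1 (should be 1). ✓

(x_1, y_1) = (55, 4); (x_3, y_3) = (665335, 48396).


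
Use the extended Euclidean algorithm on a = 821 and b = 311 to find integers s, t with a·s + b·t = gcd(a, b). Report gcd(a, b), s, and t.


Euclidean algorithm on (821, 311) — divide until remainder is 0:
  821 = 2 · 311 + 199
  311 = 1 · 199 + 112
  199 = 1 · 112 + 87
  112 = 1 · 87 + 25
  87 = 3 · 25 + 12
  25 = 2 · 12 + 1
  12 = 12 · 1 + 0
gcd(821, 311) = 1.
Track Bezout coefficients alongside the remainders: start with r₀ = 821 = a·1 + b·0 (s = 1, t = 0) and r₁ = 311 = a·0 + b·1 (s = 0, t = 1); each new remainder r_{k+1} = r_{k-1} − q_k·r_k inherits s_{k+1} = s_{k-1} − q_k·s_k, t_{k+1} = t_{k-1} − q_k·t_k, so r_k = a·s_k + b·t_k at every step:
  q = 2: r = 199, s = 1 − 2·0 = 1, t = 0 − 2·1 = -2  (check: 821·1 + 311·(-2) = 199)
  q = 1: r = 112, s = 0 − 1·1 = -1, t = 1 − 1·(-2) = 3  (check: 821·(-1) + 311·3 = 112)
  q = 1: r = 87, s = 1 − 1·(-1) = 2, t = -2 − 1·3 = -5  (check: 821·2 + 311·(-5) = 87)
  q = 1: r = 25, s = -1 − 1·2 = -3, t = 3 − 1·(-5) = 8  (check: 821·(-3) + 311·8 = 25)
  q = 3: r = 12, s = 2 − 3·(-3) = 11, t = -5 − 3·8 = -29  (check: 821·11 + 311·(-29) = 12)
  q = 2: r = 1, s = -3 − 2·11 = -25, t = 8 − 2·(-29) = 66  (check: 821·(-25) + 311·66 = 1)
The row with r = 1 (the gcd) gives the Bezout coefficients s = -25, t = 66.
Result: 821 · (-25) + 311 · (66) = 1.

gcd(821, 311) = 1; s = -25, t = 66 (check: 821·(-25) + 311·66 = 1).


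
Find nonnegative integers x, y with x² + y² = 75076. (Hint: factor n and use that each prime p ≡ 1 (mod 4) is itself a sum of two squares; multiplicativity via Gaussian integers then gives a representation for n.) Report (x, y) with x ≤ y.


Step 1: Factor n = 75076 = 2^2 · 137^2.
Step 2: Check the mod-4 condition on each prime factor: 2 = 2 (special); 137 ≡ 1 (mod 4), exponent 2.
All primes ≡ 3 (mod 4) appear to even exponent (or don't appear), so by the two-squares theorem n IS expressible as a sum of two squares.
Step 3: Build a representation. Group n = k² · m with k = 2 and m = 137 · 137 = 18769 (a product of primes ≡ 1 (mod 4)); a representation of m scales to one of n via (k·x)² + (k·y)² = k²(x² + y²). Each prime p ≡ 1 (mod 4) is itself a sum of two squares; find a² by testing p − a² for a perfect square:
  137: 137 − 1² = 136, 137 − 2² = 133, 137 − 3² = 128, 137 − 4² = 121 = 11² ⇒ 137 = 4² + 11².
  Combine using the Brahmagupta–Fibonacci identity (a² + b²)(c² + d²) = (ac − bd)² + (ad + bc)² = (ac + bd)² + (ad − bc)²:
  137 · 137 = 18769: from (4² + 11²)(4² + 11²), take (4·4 − 11·11, 4·11 + 11·4) = (16 − 121, 44 + 44) = (-105, 88); dropping signs (only squares matter) gives (105, 88); check 105² + 88² = 11025 + 7744 = 18769 ✓.
  Scale by k = 2: (2·105, 2·88) = (210, 176).
Step 4: Order so x ≤ y and verify: 176² + 210² = 30976 + 44100 = 75076 = n. ✓

n = 75076 = 176² + 210² (one valid representation with x ≤ y).


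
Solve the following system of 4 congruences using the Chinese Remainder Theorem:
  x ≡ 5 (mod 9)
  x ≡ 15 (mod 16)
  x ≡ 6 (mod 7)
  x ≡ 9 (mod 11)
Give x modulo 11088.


Product of moduli M = 9 · 16 · 7 · 11 = 11088.
Merge one congruence at a time:
  Start: x ≡ 5 (mod 9).
  Combine with x ≡ 15 (mod 16); new modulus lcm = 144.
    Write x = 5 + 9·t and substitute into x ≡ 15 (mod 16): 9·t ≡ 15 − 5 = 10 (mod 16).
    The inverse of 9 mod 16 is 9 (since 9·9 = 81 = 5·16 + 1), so t ≡ 9·10 = 90 ≡ 10 (mod 16).
    Then x = 5 + 9·10 = 95, valid modulo lcm(9, 16) = 144: x ≡ 95 (mod 144).
  Combine with x ≡ 6 (mod 7); new modulus lcm = 1008.
    Write x = 95 + 144·t and substitute into x ≡ 6 (mod 7): 144·t ≡ 6 − 95 = -89 (mod 7).
    Reduce coefficients mod 7: 4·t ≡ 2 (mod 7).
    The inverse of 4 mod 7 is 2 (since 4·2 = 8 = 1·7 + 1), so t ≡ 2·2 = 4 ≡ 4 (mod 7).
    Then x = 95 + 144·4 = 671, valid modulo lcm(144, 7) = 1008: x ≡ 671 (mod 1008).
  Combine with x ≡ 9 (mod 11); new modulus lcm = 11088.
    Write x = 671 + 1008·t and substitute into x ≡ 9 (mod 11): 1008·t ≡ 9 − 671 = -662 (mod 11).
    Reduce coefficients mod 11: 7·t ≡ 9 (mod 11).
    The inverse of 7 mod 11 is 8 (since 7·8 = 56 = 5·11 + 1), so t ≡ 8·9 = 72 ≡ 6 (mod 11).
    Then x = 671 + 1008·6 = 6719, valid modulo lcm(1008, 11) = 11088: x ≡ 6719 (mod 11088).
Verify against each original: 6719 mod 9 = 5, 6719 mod 16 = 15, 6719 mod 7 = 6, 6719 mod 11 = 9.

x ≡ 6719 (mod 11088).


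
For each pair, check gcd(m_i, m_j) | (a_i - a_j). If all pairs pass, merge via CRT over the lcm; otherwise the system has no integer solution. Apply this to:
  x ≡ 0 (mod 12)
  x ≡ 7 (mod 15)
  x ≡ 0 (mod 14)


Moduli 12, 15, 14 are not pairwise coprime, so CRT works modulo lcm(m_i) when all pairwise compatibility conditions hold.
Pairwise compatibility: gcd(m_i, m_j) must divide a_i - a_j for every pair.
Merge one congruence at a time:
  Start: x ≡ 0 (mod 12).
  Combine with x ≡ 7 (mod 15): gcd(12, 15) = 3, and 7 - 0 = 7 is NOT divisible by 3.
    ⇒ system is inconsistent (no integer solution).

No solution (the system is inconsistent).


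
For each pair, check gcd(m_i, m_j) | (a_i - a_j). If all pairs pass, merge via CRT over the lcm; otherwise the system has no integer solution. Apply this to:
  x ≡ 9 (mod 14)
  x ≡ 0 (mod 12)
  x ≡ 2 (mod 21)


Moduli 14, 12, 21 are not pairwise coprime, so CRT works modulo lcm(m_i) when all pairwise compatibility conditions hold.
Pairwise compatibility: gcd(m_i, m_j) must divide a_i - a_j for every pair.
Merge one congruence at a time:
  Start: x ≡ 9 (mod 14).
  Combine with x ≡ 0 (mod 12): gcd(14, 12) = 2, and 0 - 9 = -9 is NOT divisible by 2.
    ⇒ system is inconsistent (no integer solution).

No solution (the system is inconsistent).


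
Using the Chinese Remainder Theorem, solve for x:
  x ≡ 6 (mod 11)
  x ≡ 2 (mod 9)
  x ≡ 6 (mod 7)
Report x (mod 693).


Moduli 11, 9, 7 are pairwise coprime; by CRT there is a unique solution modulo M = 11 · 9 · 7 = 693.
Solve pairwise, accumulating the modulus:
  Start with x ≡ 6 (mod 11).
  Combine with x ≡ 2 (mod 9): since gcd(11, 9) = 1, we get a unique residue mod 99.
    Write x = 6 + 11·t and substitute into x ≡ 2 (mod 9): 11·t ≡ 2 − 6 = -4 (mod 9).
    Reduce coefficients mod 9: 2·t ≡ 5 (mod 9).
    The inverse of 2 mod 9 is 5 (since 2·5 = 10 = 1·9 + 1), so t ≡ 5·5 = 25 ≡ 7 (mod 9).
    Then x = 6 + 11·7 = 83, valid modulo lcm(11, 9) = 99: x ≡ 83 (mod 99).
  Combine with x ≡ 6 (mod 7): since gcd(99, 7) = 1, we get a unique residue mod 693.
    Write x = 83 + 99·t and substitute into x ≡ 6 (mod 7): 99·t ≡ 6 − 83 = -77 (mod 7).
    Reduce coefficients mod 7: 1·t ≡ 0 (mod 7).
    So t ≡ 0 (mod 7).
    Then x = 83 + 99·0 = 83, valid modulo lcm(99, 7) = 693: x ≡ 83 (mod 693).
Verify: 83 mod 11 = 6 ✓, 83 mod 9 = 2 ✓, 83 mod 7 = 6 ✓.

x ≡ 83 (mod 693).


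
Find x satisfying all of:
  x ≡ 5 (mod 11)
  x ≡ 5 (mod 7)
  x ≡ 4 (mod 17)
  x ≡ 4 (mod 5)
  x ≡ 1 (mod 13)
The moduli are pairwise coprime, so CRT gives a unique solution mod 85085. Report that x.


Product of moduli M = 11 · 7 · 17 · 5 · 13 = 85085.
Merge one congruence at a time:
  Start: x ≡ 5 (mod 11).
  Combine with x ≡ 5 (mod 7); new modulus lcm = 77.
    Write x = 5 + 11·t and substitute into x ≡ 5 (mod 7): 11·t ≡ 5 − 5 = 0 (mod 7).
    Reduce coefficients mod 7: 4·t ≡ 0 (mod 7).
    The inverse of 4 mod 7 is 2 (since 4·2 = 8 = 1·7 + 1), so t ≡ 2·0 = 0 ≡ 0 (mod 7).
    Then x = 5 + 11·0 = 5, valid modulo lcm(11, 7) = 77: x ≡ 5 (mod 77).
  Combine with x ≡ 4 (mod 17); new modulus lcm = 1309.
    Write x = 5 + 77·t and substitute into x ≡ 4 (mod 17): 77·t ≡ 4 − 5 = -1 (mod 17).
    Reduce coefficients mod 17: 9·t ≡ 16 (mod 17).
    The inverse of 9 mod 17 is 2 (since 9·2 = 18 = 1·17 + 1), so t ≡ 2·16 = 32 ≡ 15 (mod 17).
    Then x = 5 + 77·15 = 1160, valid modulo lcm(77, 17) = 1309: x ≡ 1160 (mod 1309).
  Combine with x ≡ 4 (mod 5); new modulus lcm = 6545.
    Write x = 1160 + 1309·t and substitute into x ≡ 4 (mod 5): 1309·t ≡ 4 − 1160 = -1156 (mod 5).
    Reduce coefficients mod 5: 4·t ≡ 4 (mod 5).
    The inverse of 4 mod 5 is 4 (since 4·4 = 16 = 3·5 + 1), so t ≡ 4·4 = 16 ≡ 1 (mod 5).
    Then x = 1160 + 1309·1 = 2469, valid modulo lcm(1309, 5) = 6545: x ≡ 2469 (mod 6545).
  Combine with x ≡ 1 (mod 13); new modulus lcm = 85085.
    Write x = 2469 + 6545·t and substitute into x ≡ 1 (mod 13): 6545·t ≡ 1 − 2469 = -2468 (mod 13).
    Reduce coefficients mod 13: 6·t ≡ 2 (mod 13).
    The inverse of 6 mod 13 is 11 (since 6·11 = 66 = 5·13 + 1), so t ≡ 11·2 = 22 ≡ 9 (mod 13).
    Then x = 2469 + 6545·9 = 61374, valid modulo lcm(6545, 13) = 85085: x ≡ 61374 (mod 85085).
Verify against each original: 61374 mod 11 = 5, 61374 mod 7 = 5, 61374 mod 17 = 4, 61374 mod 5 = 4, 61374 mod 13 = 1.

x ≡ 61374 (mod 85085).


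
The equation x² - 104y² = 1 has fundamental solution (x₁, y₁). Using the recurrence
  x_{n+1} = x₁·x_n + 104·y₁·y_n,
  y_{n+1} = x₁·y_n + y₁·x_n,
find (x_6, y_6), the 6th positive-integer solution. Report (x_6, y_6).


Step 1: Find the fundamental solution (x₁, y₁) of x² - 104y² = 1.
  Expand √104 as a continued fraction. a₀ = ⌊√104⌋ = 10; iterate m_{k+1} = d_k·a_k − m_k, d_{k+1} = (104 − m_{k+1}²)/d_k, a_{k+1} = ⌊(a₀ + m_{k+1})/d_{k+1}⌋ (starting m₀ = 0, d₀ = 1), with convergents p_k = a_k·p_{k-1} + p_{k-2}, q_k = a_k·q_{k-1} + q_{k-2} (p₋₁ = 1, q₋₁ = 0):
  k = 0: a₀ = 10; p₀/q₀ = 10/1; p₀² − 104·q₀² = 100 − 104 = -4.
  k = 1: m = 10, d = 4, a = ⌊(10 + 10)/4⌋ = 5; p/q = (5·10 + 1)/(5·1 + 0) = 51/5; p² − 104·q² = 2601 − 2600 = 1.
  The first convergent with p² − 104·q² = 1 gives the fundamental solution (x₁, y₁) = (51, 5).
Step 2: Apply the recurrence (x_{n+1}, y_{n+1}) = (x₁x_n + 104y₁y_n, x₁y_n + y₁x_n) repeatedly.
  From (x_1, y_1) = (51, 5): x_2 = 51·51 + 104·5·5 = 5201; y_2 = 51·5 + 5·51 = 510.
  From (x_2, y_2) = (5201, 510): x_3 = 51·5201 + 104·5·510 = 530451; y_3 = 51·510 + 5·5201 = 52015.
  From (x_3, y_3) = (530451, 52015): x_4 = 51·530451 + 104·5·52015 = 54100801; y_4 = 51·52015 + 5·530451 = 5305020.
  From (x_4, y_4) = (54100801, 5305020): x_5 = 51·54100801 + 104·5·5305020 = 5517751251; y_5 = 51·5305020 + 5·54100801 = 541060025.
  From (x_5, y_5) = (5517751251, 541060025): x_6 = 51·5517751251 + 104·5·541060025 = 562756526801; y_6 = 51·541060025 + 5·5517751251 = 55182817530.
Step 3: Verify x_6² - 104·y_6² = 316694908457124631293601 - 316694908457124631293600 = 1 (should be 1). ✓

(x_1, y_1) = (51, 5); (x_6, y_6) = (562756526801, 55182817530).


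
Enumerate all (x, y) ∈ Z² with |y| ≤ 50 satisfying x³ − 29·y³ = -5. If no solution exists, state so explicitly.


The equation is x³ - 29y³ = -5. For fixed y, x³ = 29·y³ − 5, so a solution requires the RHS to be a perfect cube.
Strategy: iterate y from -50 to 50, compute RHS = 29·y³ − 5, and check whether it is a (positive or negative) perfect cube.
Check small values of y:
  y = 0: RHS = -5 is not a perfect cube.
  y = 1: RHS = 24 is not a perfect cube.
  y = -1: RHS = -34 is not a perfect cube.
  y = 2: RHS = 227 is not a perfect cube.
  y = -2: RHS = -237 is not a perfect cube.
  y = 3: RHS = 778 is not a perfect cube.
  y = -3: RHS = -788 is not a perfect cube.
Continuing the search up to |y| = 50 finds no solutions either.
No (x, y) in the scanned range satisfies the equation.

No integer solutions with |y| ≤ 50.


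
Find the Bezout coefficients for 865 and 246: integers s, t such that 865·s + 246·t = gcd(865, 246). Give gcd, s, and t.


Euclidean algorithm on (865, 246) — divide until remainder is 0:
  865 = 3 · 246 + 127
  246 = 1 · 127 + 119
  127 = 1 · 119 + 8
  119 = 14 · 8 + 7
  8 = 1 · 7 + 1
  7 = 7 · 1 + 0
gcd(865, 246) = 1.
Track Bezout coefficients alongside the remainders: start with r₀ = 865 = a·1 + b·0 (s = 1, t = 0) and r₁ = 246 = a·0 + b·1 (s = 0, t = 1); each new remainder r_{k+1} = r_{k-1} − q_k·r_k inherits s_{k+1} = s_{k-1} − q_k·s_k, t_{k+1} = t_{k-1} − q_k·t_k, so r_k = a·s_k + b·t_k at every step:
  q = 3: r = 127, s = 1 − 3·0 = 1, t = 0 − 3·1 = -3  (check: 865·1 + 246·(-3) = 127)
  q = 1: r = 119, s = 0 − 1·1 = -1, t = 1 − 1·(-3) = 4  (check: 865·(-1) + 246·4 = 119)
  q = 1: r = 8, s = 1 − 1·(-1) = 2, t = -3 − 1·4 = -7  (check: 865·2 + 246·(-7) = 8)
  q = 14: r = 7, s = -1 − 14·2 = -29, t = 4 − 14·(-7) = 102  (check: 865·(-29) + 246·102 = 7)
  q = 1: r = 1, s = 2 − 1·(-29) = 31, t = -7 − 1·102 = -109  (check: 865·31 + 246·(-109) = 1)
The row with r = 1 (the gcd) gives the Bezout coefficients s = 31, t = -109.
Result: 865 · (31) + 246 · (-109) = 1.

gcd(865, 246) = 1; s = 31, t = -109 (check: 865·31 + 246·(-109) = 1).


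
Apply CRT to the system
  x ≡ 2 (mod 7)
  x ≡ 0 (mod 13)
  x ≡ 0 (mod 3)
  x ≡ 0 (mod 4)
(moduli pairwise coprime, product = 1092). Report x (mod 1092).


Product of moduli M = 7 · 13 · 3 · 4 = 1092.
Merge one congruence at a time:
  Start: x ≡ 2 (mod 7).
  Combine with x ≡ 0 (mod 13); new modulus lcm = 91.
    Write x = 2 + 7·t and substitute into x ≡ 0 (mod 13): 7·t ≡ 0 − 2 = -2 (mod 13).
    Reduce coefficients mod 13: 7·t ≡ 11 (mod 13).
    The inverse of 7 mod 13 is 2 (since 7·2 = 14 = 1·13 + 1), so t ≡ 2·11 = 22 ≡ 9 (mod 13).
    Then x = 2 + 7·9 = 65, valid modulo lcm(7, 13) = 91: x ≡ 65 (mod 91).
  Combine with x ≡ 0 (mod 3); new modulus lcm = 273.
    Write x = 65 + 91·t and substitute into x ≡ 0 (mod 3): 91·t ≡ 0 − 65 = -65 (mod 3).
    Reduce coefficients mod 3: 1·t ≡ 1 (mod 3).
    So t ≡ 1 (mod 3).
    Then x = 65 + 91·1 = 156, valid modulo lcm(91, 3) = 273: x ≡ 156 (mod 273).
  Combine with x ≡ 0 (mod 4); new modulus lcm = 1092.
    Write x = 156 + 273·t and substitute into x ≡ 0 (mod 4): 273·t ≡ 0 − 156 = -156 (mod 4).
    Reduce coefficients mod 4: 1·t ≡ 0 (mod 4).
    So t ≡ 0 (mod 4).
    Then x = 156 + 273·0 = 156, valid modulo lcm(273, 4) = 1092: x ≡ 156 (mod 1092).
Verify against each original: 156 mod 7 = 2, 156 mod 13 = 0, 156 mod 3 = 0, 156 mod 4 = 0.

x ≡ 156 (mod 1092).


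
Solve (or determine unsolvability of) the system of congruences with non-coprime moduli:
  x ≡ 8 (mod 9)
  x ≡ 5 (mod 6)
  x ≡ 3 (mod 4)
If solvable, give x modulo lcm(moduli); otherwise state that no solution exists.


Moduli 9, 6, 4 are not pairwise coprime, so CRT works modulo lcm(m_i) when all pairwise compatibility conditions hold.
Pairwise compatibility: gcd(m_i, m_j) must divide a_i - a_j for every pair.
Merge one congruence at a time:
  Start: x ≡ 8 (mod 9).
  Combine with x ≡ 5 (mod 6): gcd(9, 6) = 3; 5 - 8 = -3, which IS divisible by 3, so compatible.
    Write x = 8 + 9·t and substitute into x ≡ 5 (mod 6): 9·t ≡ 5 − 8 = -3 (mod 6).
    Divide the congruence (and modulus) by g = 3: 3·t ≡ -1 (mod 2).
    Reduce coefficients mod 2: 1·t ≡ 1 (mod 2).
    So t ≡ 1 (mod 2).
    Then x = 8 + 9·1 = 17, valid modulo lcm(9, 6) = 18: x ≡ 17 (mod 18).
  Combine with x ≡ 3 (mod 4): gcd(18, 4) = 2; 3 - 17 = -14, which IS divisible by 2, so compatible.
    Write x = 17 + 18·t and substitute into x ≡ 3 (mod 4): 18·t ≡ 3 − 17 = -14 (mod 4).
    Divide the congruence (and modulus) by g = 2: 9·t ≡ -7 (mod 2).
    Reduce coefficients mod 2: 1·t ≡ 1 (mod 2).
    So t ≡ 1 (mod 2).
    Then x = 17 + 18·1 = 35, valid modulo lcm(18, 4) = 36: x ≡ 35 (mod 36).
Verify: 35 mod 9 = 8, 35 mod 6 = 5, 35 mod 4 = 3.

x ≡ 35 (mod 36).


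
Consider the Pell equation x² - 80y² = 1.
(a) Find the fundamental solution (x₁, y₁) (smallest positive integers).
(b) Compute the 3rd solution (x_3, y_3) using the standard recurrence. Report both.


Step 1: Find the fundamental solution (x₁, y₁) of x² - 80y² = 1.
  Expand √80 as a continued fraction. a₀ = ⌊√80⌋ = 8; iterate m_{k+1} = d_k·a_k − m_k, d_{k+1} = (80 − m_{k+1}²)/d_k, a_{k+1} = ⌊(a₀ + m_{k+1})/d_{k+1}⌋ (starting m₀ = 0, d₀ = 1), with convergents p_k = a_k·p_{k-1} + p_{k-2}, q_k = a_k·q_{k-1} + q_{k-2} (p₋₁ = 1, q₋₁ = 0):
  k = 0: a₀ = 8; p₀/q₀ = 8/1; p₀² − 80·q₀² = 64 − 80 = -16.
  k = 1: m = 8, d = 16, a = ⌊(8 + 8)/16⌋ = 1; p/q = (1·8 + 1)/(1·1 + 0) = 9/1; p² − 80·q² = 81 − 80 = 1.
  The first convergent with p² − 80·q² = 1 gives the fundamental solution (x₁, y₁) = (9, 1).
Step 2: Apply the recurrence (x_{n+1}, y_{n+1}) = (x₁x_n + 80y₁y_n, x₁y_n + y₁x_n) repeatedly.
  From (x_1, y_1) = (9, 1): x_2 = 9·9 + 80·1·1 = 161; y_2 = 9·1 + 1·9 = 18.
  From (x_2, y_2) = (161, 18): x_3 = 9·161 + 80·1·18 = 2889; y_3 = 9·18 + 1·161 = 323.
Step 3: Verify x_3² - 80·y_3² = 8346321 - 8346320 = 1 (should be 1). ✓

(x_1, y_1) = (9, 1); (x_3, y_3) = (2889, 323).


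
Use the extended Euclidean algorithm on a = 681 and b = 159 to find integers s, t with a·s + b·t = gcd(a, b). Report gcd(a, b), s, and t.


Euclidean algorithm on (681, 159) — divide until remainder is 0:
  681 = 4 · 159 + 45
  159 = 3 · 45 + 24
  45 = 1 · 24 + 21
  24 = 1 · 21 + 3
  21 = 7 · 3 + 0
gcd(681, 159) = 3.
Track Bezout coefficients alongside the remainders: start with r₀ = 681 = a·1 + b·0 (s = 1, t = 0) and r₁ = 159 = a·0 + b·1 (s = 0, t = 1); each new remainder r_{k+1} = r_{k-1} − q_k·r_k inherits s_{k+1} = s_{k-1} − q_k·s_k, t_{k+1} = t_{k-1} − q_k·t_k, so r_k = a·s_k + b·t_k at every step:
  q = 4: r = 45, s = 1 − 4·0 = 1, t = 0 − 4·1 = -4  (check: 681·1 + 159·(-4) = 45)
  q = 3: r = 24, s = 0 − 3·1 = -3, t = 1 − 3·(-4) = 13  (check: 681·(-3) + 159·13 = 24)
  q = 1: r = 21, s = 1 − 1·(-3) = 4, t = -4 − 1·13 = -17  (check: 681·4 + 159·(-17) = 21)
  q = 1: r = 3, s = -3 − 1·4 = -7, t = 13 − 1·(-17) = 30  (check: 681·(-7) + 159·30 = 3)
The row with r = 3 (the gcd) gives the Bezout coefficients s = -7, t = 30.
Result: 681 · (-7) + 159 · (30) = 3.

gcd(681, 159) = 3; s = -7, t = 30 (check: 681·(-7) + 159·30 = 3).


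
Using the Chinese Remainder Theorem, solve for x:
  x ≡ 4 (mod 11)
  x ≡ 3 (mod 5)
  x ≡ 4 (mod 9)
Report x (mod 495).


Moduli 11, 5, 9 are pairwise coprime; by CRT there is a unique solution modulo M = 11 · 5 · 9 = 495.
Solve pairwise, accumulating the modulus:
  Start with x ≡ 4 (mod 11).
  Combine with x ≡ 3 (mod 5): since gcd(11, 5) = 1, we get a unique residue mod 55.
    Write x = 4 + 11·t and substitute into x ≡ 3 (mod 5): 11·t ≡ 3 − 4 = -1 (mod 5).
    Reduce coefficients mod 5: 1·t ≡ 4 (mod 5).
    So t ≡ 4 (mod 5).
    Then x = 4 + 11·4 = 48, valid modulo lcm(11, 5) = 55: x ≡ 48 (mod 55).
  Combine with x ≡ 4 (mod 9): since gcd(55, 9) = 1, we get a unique residue mod 495.
    Write x = 48 + 55·t and substitute into x ≡ 4 (mod 9): 55·t ≡ 4 − 48 = -44 (mod 9).
    Reduce coefficients mod 9: 1·t ≡ 1 (mod 9).
    So t ≡ 1 (mod 9).
    Then x = 48 + 55·1 = 103, valid modulo lcm(55, 9) = 495: x ≡ 103 (mod 495).
Verify: 103 mod 11 = 4 ✓, 103 mod 5 = 3 ✓, 103 mod 9 = 4 ✓.

x ≡ 103 (mod 495).


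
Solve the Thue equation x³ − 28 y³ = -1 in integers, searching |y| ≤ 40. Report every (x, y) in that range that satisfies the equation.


The equation is x³ - 28y³ = -1. For fixed y, x³ = 28·y³ − 1, so a solution requires the RHS to be a perfect cube.
Strategy: iterate y from -40 to 40, compute RHS = 28·y³ − 1, and check whether it is a (positive or negative) perfect cube.
Check small values of y:
  y = 0: RHS = -1 = (-1)³ ⇒ x = -1 works.
  y = 1: RHS = 27 = (3)³ ⇒ x = 3 works.
  y = -1: RHS = -29 is not a perfect cube.
  y = 2: RHS = 223 is not a perfect cube.
  y = -2: RHS = -225 is not a perfect cube.
  y = 3: RHS = 755 is not a perfect cube.
  y = -3: RHS = -757 is not a perfect cube.
Continuing the search up to |y| = 40 finds no further solutions beyond those listed.
Collected solutions: (-1, 0), (3, 1).

Solutions (with |y| ≤ 40): (-1, 0), (3, 1).


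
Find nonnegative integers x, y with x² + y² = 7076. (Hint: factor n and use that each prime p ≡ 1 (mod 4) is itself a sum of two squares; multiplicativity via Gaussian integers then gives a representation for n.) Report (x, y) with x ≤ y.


Step 1: Factor n = 7076 = 2^2 · 29 · 61.
Step 2: Check the mod-4 condition on each prime factor: 2 = 2 (special); 29 ≡ 1 (mod 4), exponent 1; 61 ≡ 1 (mod 4), exponent 1.
All primes ≡ 3 (mod 4) appear to even exponent (or don't appear), so by the two-squares theorem n IS expressible as a sum of two squares.
Step 3: Build a representation. Group n = k² · m with k = 2 and m = 29 · 61 = 1769 (a product of primes ≡ 1 (mod 4)); a representation of m scales to one of n via (k·x)² + (k·y)² = k²(x² + y²). Each prime p ≡ 1 (mod 4) is itself a sum of two squares; find a² by testing p − a² for a perfect square:
  29: 29 − 1² = 28, 29 − 2² = 25 = 5² ⇒ 29 = 2² + 5².
  61: 61 − 1² = 60, 61 − 2² = 57, 61 − 3² = 52, 61 − 4² = 45, 61 − 5² = 36 = 6² ⇒ 61 = 5² + 6².
  Combine using the Brahmagupta–Fibonacci identity (a² + b²)(c² + d²) = (ac − bd)² + (ad + bc)² = (ac + bd)² + (ad − bc)²:
  29 · 61 = 1769: from (2² + 5²)(5² + 6²), take (2·5 − 5·6, 2·6 + 5·5) = (10 − 30, 12 + 25) = (-20, 37); dropping signs (only squares matter) gives (20, 37); check 20² + 37² = 400 + 1369 = 1769 ✓.
  Scale by k = 2: (2·20, 2·37) = (40, 74).
Step 4: Order so x ≤ y and verify: 40² + 74² = 1600 + 5476 = 7076 = n. ✓

n = 7076 = 40² + 74² (one valid representation with x ≤ y).


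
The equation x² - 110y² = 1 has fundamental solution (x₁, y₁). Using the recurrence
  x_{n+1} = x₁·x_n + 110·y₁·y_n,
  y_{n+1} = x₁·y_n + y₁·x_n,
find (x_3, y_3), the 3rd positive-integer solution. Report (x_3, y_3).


Step 1: Find the fundamental solution (x₁, y₁) of x² - 110y² = 1.
  Expand √110 as a continued fraction. a₀ = ⌊√110⌋ = 10; iterate m_{k+1} = d_k·a_k − m_k, d_{k+1} = (110 − m_{k+1}²)/d_k, a_{k+1} = ⌊(a₀ + m_{k+1})/d_{k+1}⌋ (starting m₀ = 0, d₀ = 1), with convergents p_k = a_k·p_{k-1} + p_{k-2}, q_k = a_k·q_{k-1} + q_{k-2} (p₋₁ = 1, q₋₁ = 0):
  k = 0: a₀ = 10; p₀/q₀ = 10/1; p₀² − 110·q₀² = 100 − 110 = -10.
  k = 1: m = 10, d = 10, a = ⌊(10 + 10)/10⌋ = 2; p/q = (2·10 + 1)/(2·1 + 0) = 21/2; p² − 110·q² = 441 − 440 = 1.
  The first convergent with p² − 110·q² = 1 gives the fundamental solution (x₁, y₁) = (21, 2).
Step 2: Apply the recurrence (x_{n+1}, y_{n+1}) = (x₁x_n + 110y₁y_n, x₁y_n + y₁x_n) repeatedly.
  From (x_1, y_1) = (21, 2): x_2 = 21·21 + 110·2·2 = 881; y_2 = 21·2 + 2·21 = 84.
  From (x_2, y_2) = (881, 84): x_3 = 21·881 + 110·2·84 = 36981; y_3 = 21·84 + 2·881 = 3526.
Step 3: Verify x_3² - 110·y_3² = 1367594361 - 1367594360 = 1 (should be 1). ✓

(x_1, y_1) = (21, 2); (x_3, y_3) = (36981, 3526).


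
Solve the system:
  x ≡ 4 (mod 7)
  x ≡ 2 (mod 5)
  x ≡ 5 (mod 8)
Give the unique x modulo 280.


Moduli 7, 5, 8 are pairwise coprime; by CRT there is a unique solution modulo M = 7 · 5 · 8 = 280.
Solve pairwise, accumulating the modulus:
  Start with x ≡ 4 (mod 7).
  Combine with x ≡ 2 (mod 5): since gcd(7, 5) = 1, we get a unique residue mod 35.
    Write x = 4 + 7·t and substitute into x ≡ 2 (mod 5): 7·t ≡ 2 − 4 = -2 (mod 5).
    Reduce coefficients mod 5: 2·t ≡ 3 (mod 5).
    The inverse of 2 mod 5 is 3 (since 2·3 = 6 = 1·5 + 1), so t ≡ 3·3 = 9 ≡ 4 (mod 5).
    Then x = 4 + 7·4 = 32, valid modulo lcm(7, 5) = 35: x ≡ 32 (mod 35).
  Combine with x ≡ 5 (mod 8): since gcd(35, 8) = 1, we get a unique residue mod 280.
    Write x = 32 + 35·t and substitute into x ≡ 5 (mod 8): 35·t ≡ 5 − 32 = -27 (mod 8).
    Reduce coefficients mod 8: 3·t ≡ 5 (mod 8).
    The inverse of 3 mod 8 is 3 (since 3·3 = 9 = 1·8 + 1), so t ≡ 3·5 = 15 ≡ 7 (mod 8).
    Then x = 32 + 35·7 = 277, valid modulo lcm(35, 8) = 280: x ≡ 277 (mod 280).
Verify: 277 mod 7 = 4 ✓, 277 mod 5 = 2 ✓, 277 mod 8 = 5 ✓.

x ≡ 277 (mod 280).


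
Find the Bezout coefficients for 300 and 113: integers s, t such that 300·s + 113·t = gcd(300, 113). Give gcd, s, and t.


Euclidean algorithm on (300, 113) — divide until remainder is 0:
  300 = 2 · 113 + 74
  113 = 1 · 74 + 39
  74 = 1 · 39 + 35
  39 = 1 · 35 + 4
  35 = 8 · 4 + 3
  4 = 1 · 3 + 1
  3 = 3 · 1 + 0
gcd(300, 113) = 1.
Track Bezout coefficients alongside the remainders: start with r₀ = 300 = a·1 + b·0 (s = 1, t = 0) and r₁ = 113 = a·0 + b·1 (s = 0, t = 1); each new remainder r_{k+1} = r_{k-1} − q_k·r_k inherits s_{k+1} = s_{k-1} − q_k·s_k, t_{k+1} = t_{k-1} − q_k·t_k, so r_k = a·s_k + b·t_k at every step:
  q = 2: r = 74, s = 1 − 2·0 = 1, t = 0 − 2·1 = -2  (check: 300·1 + 113·(-2) = 74)
  q = 1: r = 39, s = 0 − 1·1 = -1, t = 1 − 1·(-2) = 3  (check: 300·(-1) + 113·3 = 39)
  q = 1: r = 35, s = 1 − 1·(-1) = 2, t = -2 − 1·3 = -5  (check: 300·2 + 113·(-5) = 35)
  q = 1: r = 4, s = -1 − 1·2 = -3, t = 3 − 1·(-5) = 8  (check: 300·(-3) + 113·8 = 4)
  q = 8: r = 3, s = 2 − 8·(-3) = 26, t = -5 − 8·8 = -69  (check: 300·26 + 113·(-69) = 3)
  q = 1: r = 1, s = -3 − 1·26 = -29, t = 8 − 1·(-69) = 77  (check: 300·(-29) + 113·77 = 1)
The row with r = 1 (the gcd) gives the Bezout coefficients s = -29, t = 77.
Result: 300 · (-29) + 113 · (77) = 1.

gcd(300, 113) = 1; s = -29, t = 77 (check: 300·(-29) + 113·77 = 1).


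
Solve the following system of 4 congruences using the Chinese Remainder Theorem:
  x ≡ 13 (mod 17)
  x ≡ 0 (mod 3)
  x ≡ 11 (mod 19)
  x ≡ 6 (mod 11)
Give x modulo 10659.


Product of moduli M = 17 · 3 · 19 · 11 = 10659.
Merge one congruence at a time:
  Start: x ≡ 13 (mod 17).
  Combine with x ≡ 0 (mod 3); new modulus lcm = 51.
    Write x = 13 + 17·t and substitute into x ≡ 0 (mod 3): 17·t ≡ 0 − 13 = -13 (mod 3).
    Reduce coefficients mod 3: 2·t ≡ 2 (mod 3).
    The inverse of 2 mod 3 is 2 (since 2·2 = 4 = 1·3 + 1), so t ≡ 2·2 = 4 ≡ 1 (mod 3).
    Then x = 13 + 17·1 = 30, valid modulo lcm(17, 3) = 51: x ≡ 30 (mod 51).
  Combine with x ≡ 11 (mod 19); new modulus lcm = 969.
    Write x = 30 + 51·t and substitute into x ≡ 11 (mod 19): 51·t ≡ 11 − 30 = -19 (mod 19).
    Reduce coefficients mod 19: 13·t ≡ 0 (mod 19).
    The inverse of 13 mod 19 is 3 (since 13·3 = 39 = 2·19 + 1), so t ≡ 3·0 = 0 ≡ 0 (mod 19).
    Then x = 30 + 51·0 = 30, valid modulo lcm(51, 19) = 969: x ≡ 30 (mod 969).
  Combine with x ≡ 6 (mod 11); new modulus lcm = 10659.
    Write x = 30 + 969·t and substitute into x ≡ 6 (mod 11): 969·t ≡ 6 − 30 = -24 (mod 11).
    Reduce coefficients mod 11: 1·t ≡ 9 (mod 11).
    So t ≡ 9 (mod 11).
    Then x = 30 + 969·9 = 8751, valid modulo lcm(969, 11) = 10659: x ≡ 8751 (mod 10659).
Verify against each original: 8751 mod 17 = 13, 8751 mod 3 = 0, 8751 mod 19 = 11, 8751 mod 11 = 6.

x ≡ 8751 (mod 10659).


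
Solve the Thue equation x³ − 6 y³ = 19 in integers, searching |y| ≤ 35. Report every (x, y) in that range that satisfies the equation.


The equation is x³ - 6y³ = 19. For fixed y, x³ = 6·y³ + 19, so a solution requires the RHS to be a perfect cube.
Strategy: iterate y from -35 to 35, compute RHS = 6·y³ + 19, and check whether it is a (positive or negative) perfect cube.
Check small values of y:
  y = 0: RHS = 19 is not a perfect cube.
  y = 1: RHS = 25 is not a perfect cube.
  y = -1: RHS = 13 is not a perfect cube.
  y = 2: RHS = 67 is not a perfect cube.
  y = -2: RHS = -29 is not a perfect cube.
  y = 3: RHS = 181 is not a perfect cube.
  y = -3: RHS = -143 is not a perfect cube.
Continuing the search up to |y| = 35 finds no solutions either.
No (x, y) in the scanned range satisfies the equation.

No integer solutions with |y| ≤ 35.


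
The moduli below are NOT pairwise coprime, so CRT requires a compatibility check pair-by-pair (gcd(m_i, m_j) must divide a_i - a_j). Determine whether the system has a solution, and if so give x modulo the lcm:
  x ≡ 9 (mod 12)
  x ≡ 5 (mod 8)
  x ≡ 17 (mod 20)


Moduli 12, 8, 20 are not pairwise coprime, so CRT works modulo lcm(m_i) when all pairwise compatibility conditions hold.
Pairwise compatibility: gcd(m_i, m_j) must divide a_i - a_j for every pair.
Merge one congruence at a time:
  Start: x ≡ 9 (mod 12).
  Combine with x ≡ 5 (mod 8): gcd(12, 8) = 4; 5 - 9 = -4, which IS divisible by 4, so compatible.
    Write x = 9 + 12·t and substitute into x ≡ 5 (mod 8): 12·t ≡ 5 − 9 = -4 (mod 8).
    Divide the congruence (and modulus) by g = 4: 3·t ≡ -1 (mod 2).
    Reduce coefficients mod 2: 1·t ≡ 1 (mod 2).
    So t ≡ 1 (mod 2).
    Then x = 9 + 12·1 = 21, valid modulo lcm(12, 8) = 24: x ≡ 21 (mod 24).
  Combine with x ≡ 17 (mod 20): gcd(24, 20) = 4; 17 - 21 = -4, which IS divisible by 4, so compatible.
    Write x = 21 + 24·t and substitute into x ≡ 17 (mod 20): 24·t ≡ 17 − 21 = -4 (mod 20).
    Divide the congruence (and modulus) by g = 4: 6·t ≡ -1 (mod 5).
    Reduce coefficients mod 5: 1·t ≡ 4 (mod 5).
    So t ≡ 4 (mod 5).
    Then x = 21 + 24·4 = 117, valid modulo lcm(24, 20) = 120: x ≡ 117 (mod 120).
Verify: 117 mod 12 = 9, 117 mod 8 = 5, 117 mod 20 = 17.

x ≡ 117 (mod 120).
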